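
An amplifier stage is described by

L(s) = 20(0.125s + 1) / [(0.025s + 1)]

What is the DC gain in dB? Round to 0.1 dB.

L(0) = 20 · 1 / 1 = 20
20 log₁₀(20) ≈ 26.02 dB

26.0 dB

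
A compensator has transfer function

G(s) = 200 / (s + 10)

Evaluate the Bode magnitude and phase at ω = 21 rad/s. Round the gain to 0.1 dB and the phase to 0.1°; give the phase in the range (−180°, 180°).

18.7 dB, -64.5°

At s = jω = j21:
pole (s+10): 10 + j21 → |·| = √(10²+21²) = √541 ≈ 23.259, ∠ = arctan(21/10) ≈ 64.54°
|G| = 200 / 23.259 ≈ 8.5988
Gain = 20 log₁₀(8.5988) ≈ 18.69 dB
∠G = 0.00° − 64.54° = -64.54°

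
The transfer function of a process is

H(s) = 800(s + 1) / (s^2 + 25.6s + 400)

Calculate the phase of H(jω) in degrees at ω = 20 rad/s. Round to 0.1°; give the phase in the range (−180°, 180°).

-2.9°

At s = jω = j20:
zero (s+1): 1 + j20 → |·| = √(1²+20²) = √401 ≈ 20.025, ∠ = arctan(20/1) ≈ 87.14°
quadratic: (j20)² + 25.6·j20 + 400 = 0 + j512 → |·| ≈ 512, ∠ ≈ 90.00°
∠H = 87.14° − 90.00° = -2.86°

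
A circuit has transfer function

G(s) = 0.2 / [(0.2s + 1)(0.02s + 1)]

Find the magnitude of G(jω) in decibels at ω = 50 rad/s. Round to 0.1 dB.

-37.0 dB

At ω = 50 rad/s:
pole (1 + j50·0.2) = 1 + j10 → |·| ≈ 10.05, ∠ ≈ 84.29°
pole (1 + j50·0.02) = 1 + j1 → |·| ≈ 1.4142, ∠ ≈ 45.00°
|G| = 0.2 · 1 / (10.05 · 1.4142) ≈ 0.014072
Gain = 20 log₁₀(0.014072) ≈ -37.03 dB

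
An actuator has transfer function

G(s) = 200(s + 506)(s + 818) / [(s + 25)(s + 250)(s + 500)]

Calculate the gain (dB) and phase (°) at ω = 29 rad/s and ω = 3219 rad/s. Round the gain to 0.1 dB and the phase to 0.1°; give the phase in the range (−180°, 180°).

ω = 29: 24.7 dB, -53.9°; ω = 3219: -23.9 dB, -99.5°

At s = jω = j29:
zero (s+506): 506 + j29 → |·| = √(506²+29²) = √256877 ≈ 506.83, ∠ = arctan(29/506) ≈ 3.28°
zero (s+818): 818 + j29 → |·| = √(818²+29²) = √669965 ≈ 818.51, ∠ = arctan(29/818) ≈ 2.03°
pole (s+25): 25 + j29 → |·| = √(25²+29²) = √1466 ≈ 38.288, ∠ = arctan(29/25) ≈ 49.24°
pole (s+250): 250 + j29 → |·| = √(250²+29²) = √63341 ≈ 251.68, ∠ = arctan(29/250) ≈ 6.62°
pole (s+500): 500 + j29 → |·| = √(500²+29²) = √250841 ≈ 500.84, ∠ = arctan(29/500) ≈ 3.32°
|G| = 200 · 4.1485e+05 / 4.8263e+06 ≈ 17.191
Gain = 20 log₁₀(17.191) ≈ 24.71 dB
∠G = 5.31° − 59.18° = -53.87°

At s = jω = j3219:
zero (s+506): 506 + j3219 → |·| = √(506²+3219²) = √10617997 ≈ 3258.5, ∠ = arctan(3219/506) ≈ 81.07°
zero (s+818): 818 + j3219 → |·| = √(818²+3219²) = √11031085 ≈ 3321.3, ∠ = arctan(3219/818) ≈ 75.74°
pole (s+25): 25 + j3219 → |·| = √(25²+3219²) = √10362586 ≈ 3219.1, ∠ = arctan(3219/25) ≈ 89.56°
pole (s+250): 250 + j3219 → |·| = √(250²+3219²) = √10424461 ≈ 3228.7, ∠ = arctan(3219/250) ≈ 85.56°
pole (s+500): 500 + j3219 → |·| = √(500²+3219²) = √10611961 ≈ 3257.6, ∠ = arctan(3219/500) ≈ 81.17°
|G| = 200 · 1.0822e+07 / 3.3858e+10 ≈ 0.063926
Gain = 20 log₁₀(0.063926) ≈ -23.89 dB
∠G = 156.81° − 256.29° = -99.48°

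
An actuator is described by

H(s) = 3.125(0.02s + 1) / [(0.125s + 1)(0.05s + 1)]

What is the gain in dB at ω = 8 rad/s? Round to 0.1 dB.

At ω = 8 rad/s:
zero (1 + j8·0.02) = 1 + j0.16 → |·| ≈ 1.0127, ∠ ≈ 9.09°
pole (1 + j8·0.125) = 1 + j1 → |·| ≈ 1.4142, ∠ ≈ 45.00°
pole (1 + j8·0.05) = 1 + j0.4 → |·| ≈ 1.077, ∠ ≈ 21.80°
|H| = 3.125 · 1.0127 / (1.4142 · 1.077) ≈ 2.0778
Gain = 20 log₁₀(2.0778) ≈ 6.35 dB

6.4 dB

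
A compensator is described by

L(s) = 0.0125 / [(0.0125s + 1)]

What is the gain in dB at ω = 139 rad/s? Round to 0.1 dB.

-44.1 dB

At ω = 139 rad/s:
pole (1 + j139·0.0125) = 1 + j1.7375 → |·| ≈ 2.0047, ∠ ≈ 60.08°
|L| = 0.0125 · 1 / (2.0047) ≈ 0.0062353
Gain = 20 log₁₀(0.0062353) ≈ -44.10 dB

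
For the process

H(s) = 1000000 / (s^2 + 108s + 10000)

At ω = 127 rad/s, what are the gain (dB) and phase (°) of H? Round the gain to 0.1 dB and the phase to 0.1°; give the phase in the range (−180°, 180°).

36.5 dB, -114.1°

At s = jω = j127:
quadratic: (j127)² + 108·j127 + 10000 = -6129 + j13716 → |·| ≈ 15023, ∠ ≈ 114.08°
|H| = 1000000 / 15023 ≈ 66.565
Gain = 20 log₁₀(66.565) ≈ 36.46 dB
∠H = 0.00° − 114.08° = -114.08°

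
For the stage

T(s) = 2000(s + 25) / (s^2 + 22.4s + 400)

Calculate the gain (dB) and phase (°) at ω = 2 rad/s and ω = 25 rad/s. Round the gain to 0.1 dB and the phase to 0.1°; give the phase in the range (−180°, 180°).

ω = 2: 42.0 dB, -1.9°; ω = 25: 41.4 dB, -66.9°

At s = jω = j2:
zero (s+25): 25 + j2 → |·| = √(25²+2²) = √629 ≈ 25.08, ∠ = arctan(2/25) ≈ 4.57°
quadratic: (j2)² + 22.4·j2 + 400 = 396 + j44.8 → |·| ≈ 398.53, ∠ ≈ 6.45°
|T| = 2000 · 25.08 / 398.53 ≈ 125.86
Gain = 20 log₁₀(125.86) ≈ 42.00 dB
∠T = 4.57° − 6.45° = -1.88°

At s = jω = j25:
zero (s+25): 25 + j25 → |·| = √(25²+25²) = √1250 ≈ 35.355, ∠ = arctan(25/25) ≈ 45.00°
quadratic: (j25)² + 22.4·j25 + 400 = -225 + j560 → |·| ≈ 603.51, ∠ ≈ 111.89°
|T| = 2000 · 35.355 / 603.51 ≈ 117.16
Gain = 20 log₁₀(117.16) ≈ 41.38 dB
∠T = 45.00° − 111.89° = -66.89°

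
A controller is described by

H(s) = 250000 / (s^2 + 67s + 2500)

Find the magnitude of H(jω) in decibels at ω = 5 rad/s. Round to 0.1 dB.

At s = jω = j5:
quadratic: (j5)² + 67·j5 + 2500 = 2475 + j335 → |·| ≈ 2497.6, ∠ ≈ 7.71°
|H| = 250000 / 2497.6 ≈ 100.1
Gain = 20 log₁₀(100.1) ≈ 40.01 dB

40.0 dB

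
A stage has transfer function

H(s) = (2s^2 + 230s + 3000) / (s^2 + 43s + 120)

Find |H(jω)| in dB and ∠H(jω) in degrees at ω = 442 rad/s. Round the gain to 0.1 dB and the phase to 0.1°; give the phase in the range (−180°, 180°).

6.2 dB, -9.1°

Substitute s = j442:
Numerator: 2(j442)^2 + 230(j442) + 3000 = -387728 + j101660
Denominator: (j442)^2 + 43(j442) + 120 = -195244 + j19006
|N| = √(387728² + 101660²) ≈ 4.0083e+05, ∠N ≈ 165.31°
|D| = √(195244² + 19006²) ≈ 1.9617e+05, ∠D ≈ 174.44°
|H| = 4.0083e+05 / 1.9617e+05 ≈ 2.0433
Gain = 20 log₁₀(2.0433) ≈ 6.21 dB
∠H = 165.31° − 174.44° = -9.13°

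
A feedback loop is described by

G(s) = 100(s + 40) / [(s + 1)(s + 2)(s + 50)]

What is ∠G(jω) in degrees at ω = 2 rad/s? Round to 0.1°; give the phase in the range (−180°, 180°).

At s = jω = j2:
zero (s+40): 40 + j2 → |·| = √(40²+2²) = √1604 ≈ 40.05, ∠ = arctan(2/40) ≈ 2.86°
pole (s+1): 1 + j2 → |·| = √(1²+2²) = √5 ≈ 2.2361, ∠ = arctan(2/1) ≈ 63.43°
pole (s+2): 2 + j2 → |·| = √(2²+2²) = √8 ≈ 2.8284, ∠ = arctan(2/2) ≈ 45.00°
pole (s+50): 50 + j2 → |·| = √(50²+2²) = √2504 ≈ 50.04, ∠ = arctan(2/50) ≈ 2.29°
∠G = 2.86° − 110.72° = -107.86°

-107.9°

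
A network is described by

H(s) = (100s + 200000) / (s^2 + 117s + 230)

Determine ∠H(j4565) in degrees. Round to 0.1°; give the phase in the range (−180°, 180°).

-112.2°

Substitute s = j4565:
Numerator: 100(j4565) + 200000 = 200000 + j456500
Denominator: (j4565)^2 + 117(j4565) + 230 = -20838995 + j534105
|N| = √(200000² + 456500²) ≈ 4.9839e+05, ∠N ≈ 66.34°
|D| = √(20838995² + 534105²) ≈ 2.0846e+07, ∠D ≈ 178.53°
∠H = 66.34° − 178.53° = -112.19°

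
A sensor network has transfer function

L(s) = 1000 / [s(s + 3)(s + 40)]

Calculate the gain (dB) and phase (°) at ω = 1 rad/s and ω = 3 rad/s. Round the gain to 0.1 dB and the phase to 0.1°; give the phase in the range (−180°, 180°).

ω = 1: 18.0 dB, -109.9°; ω = 3: 5.8 dB, -139.3°

At s = jω = j1:
pole (s+3): 3 + j1 → |·| = √(3²+1²) = √10 ≈ 3.1623, ∠ = arctan(1/3) ≈ 18.43°
pole (s+40): 40 + j1 → |·| = √(40²+1²) = √1601 ≈ 40.012, ∠ = arctan(1/40) ≈ 1.43°
pole at origin: |s| = 1, ∠ = 90.00° (in denominator)
|L| = 1000 / 126.53 ≈ 7.9033
Gain = 20 log₁₀(7.9033) ≈ 17.96 dB
∠L = 0.00° − 109.86° = -109.86°

At s = jω = j3:
pole (s+3): 3 + j3 → |·| = √(3²+3²) = √18 ≈ 4.2426, ∠ = arctan(3/3) ≈ 45.00°
pole (s+40): 40 + j3 → |·| = √(40²+3²) = √1609 ≈ 40.112, ∠ = arctan(3/40) ≈ 4.29°
pole at origin: |s| = 3, ∠ = 90.00° (in denominator)
|L| = 1000 / 510.54 ≈ 1.9587
Gain = 20 log₁₀(1.9587) ≈ 5.84 dB
∠L = 0.00° − 139.29° = -139.29°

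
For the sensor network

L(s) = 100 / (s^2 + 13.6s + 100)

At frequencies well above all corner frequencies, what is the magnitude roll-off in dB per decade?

-40 dB/decade

Each pole contributes −20 dB/decade at high frequency; each zero contributes +20 dB/decade.
Net: 0 zero(s) − 2 pole(s) → -40 dB/decade.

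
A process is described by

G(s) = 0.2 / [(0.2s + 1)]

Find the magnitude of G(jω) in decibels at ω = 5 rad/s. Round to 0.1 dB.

-17.0 dB

At ω = 5 rad/s:
pole (1 + j5·0.2) = 1 + j1 → |·| ≈ 1.4142, ∠ ≈ 45.00°
|G| = 0.2 · 1 / (1.4142) ≈ 0.14142
Gain = 20 log₁₀(0.14142) ≈ -16.99 dB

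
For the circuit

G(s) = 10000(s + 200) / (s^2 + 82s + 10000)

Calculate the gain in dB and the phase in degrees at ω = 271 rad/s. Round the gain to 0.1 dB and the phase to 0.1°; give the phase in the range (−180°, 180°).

At s = jω = j271:
zero (s+200): 200 + j271 → |·| = √(200²+271²) = √113441 ≈ 336.81, ∠ = arctan(271/200) ≈ 53.57°
quadratic: (j271)² + 82·j271 + 10000 = -63441 + j22222 → |·| ≈ 67220, ∠ ≈ 160.70°
|G| = 10000 · 336.81 / 67220 ≈ 50.106
Gain = 20 log₁₀(50.106) ≈ 34.00 dB
∠G = 53.57° − 160.70° = -107.13°

34.0 dB, -107.1°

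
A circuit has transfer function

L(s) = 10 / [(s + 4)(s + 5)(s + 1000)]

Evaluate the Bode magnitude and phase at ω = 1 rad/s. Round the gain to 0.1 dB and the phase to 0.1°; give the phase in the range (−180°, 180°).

-66.5 dB, -25.4°

At s = jω = j1:
pole (s+4): 4 + j1 → |·| = √(4²+1²) = √17 ≈ 4.1231, ∠ = arctan(1/4) ≈ 14.04°
pole (s+5): 5 + j1 → |·| = √(5²+1²) = √26 ≈ 5.099, ∠ = arctan(1/5) ≈ 11.31°
pole (s+1000): 1000 + j1 → |·| = √(1000²+1²) = √1000001 ≈ 1000, ∠ = arctan(1/1000) ≈ 0.06°
|L| = 10 / 21024 ≈ 0.00047565
Gain = 20 log₁₀(0.00047565) ≈ -66.45 dB
∠L = 0.00° − 25.41° = -25.41°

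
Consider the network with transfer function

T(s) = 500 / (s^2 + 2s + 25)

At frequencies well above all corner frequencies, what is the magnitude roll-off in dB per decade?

-40 dB/decade

Each pole contributes −20 dB/decade at high frequency; each zero contributes +20 dB/decade.
Net: 0 zero(s) − 2 pole(s) → -40 dB/decade.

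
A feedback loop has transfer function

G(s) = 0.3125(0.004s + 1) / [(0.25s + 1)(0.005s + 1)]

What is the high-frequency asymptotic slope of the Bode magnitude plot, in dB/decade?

-20 dB/decade

Each pole contributes −20 dB/decade at high frequency; each zero contributes +20 dB/decade.
Net: 1 zero(s) − 2 pole(s) → -20 dB/decade.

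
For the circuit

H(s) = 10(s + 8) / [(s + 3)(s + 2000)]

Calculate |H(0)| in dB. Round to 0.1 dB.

H(0) = 10·8 / (3·2000) ≈ 0.013333
20 log₁₀(0.013333) ≈ -37.50 dB

-37.5 dB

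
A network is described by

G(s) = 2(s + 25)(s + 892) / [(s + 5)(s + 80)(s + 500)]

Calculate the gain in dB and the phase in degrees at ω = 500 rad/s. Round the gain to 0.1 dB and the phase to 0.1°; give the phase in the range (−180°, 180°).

At s = jω = j500:
zero (s+25): 25 + j500 → |·| = √(25²+500²) = √250625 ≈ 500.62, ∠ = arctan(500/25) ≈ 87.14°
zero (s+892): 892 + j500 → |·| = √(892²+500²) = √1045664 ≈ 1022.6, ∠ = arctan(500/892) ≈ 29.27°
pole (s+5): 5 + j500 → |·| = √(5²+500²) = √250025 ≈ 500.02, ∠ = arctan(500/5) ≈ 89.43°
pole (s+80): 80 + j500 → |·| = √(80²+500²) = √256400 ≈ 506.36, ∠ = arctan(500/80) ≈ 80.91°
pole (s+500): 500 + j500 → |·| = √(500²+500²) = √500000 ≈ 707.11, ∠ = arctan(500/500) ≈ 45.00°
|G| = 2 · 5.1193e+05 / 1.7903e+08 ≈ 0.0057189
Gain = 20 log₁₀(0.0057189) ≈ -44.85 dB
∠G = 116.41° − 215.34° = -98.93°

-44.9 dB, -98.9°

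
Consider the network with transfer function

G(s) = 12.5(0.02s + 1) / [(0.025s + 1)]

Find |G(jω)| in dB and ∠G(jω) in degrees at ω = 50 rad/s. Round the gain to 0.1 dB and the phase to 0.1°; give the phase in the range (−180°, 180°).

At ω = 50 rad/s:
zero (1 + j50·0.02) = 1 + j1 → |·| ≈ 1.4142, ∠ ≈ 45.00°
pole (1 + j50·0.025) = 1 + j1.25 → |·| ≈ 1.6008, ∠ ≈ 51.34°
|G| = 12.5 · 1.4142 / (1.6008) ≈ 11.043
Gain = 20 log₁₀(11.043) ≈ 20.86 dB
∠G = (45.00°) − (51.34°) = -6.34°

20.9 dB, -6.3°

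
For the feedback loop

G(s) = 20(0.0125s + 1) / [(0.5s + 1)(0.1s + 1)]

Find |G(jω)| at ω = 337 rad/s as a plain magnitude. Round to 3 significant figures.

At ω = 337 rad/s:
zero (1 + j337·0.0125) = 1 + j4.2125 → |·| ≈ 4.3296, ∠ ≈ 76.65°
pole (1 + j337·0.5) = 1 + j168.5 → |·| ≈ 168.5, ∠ ≈ 89.66°
pole (1 + j337·0.1) = 1 + j33.7 → |·| ≈ 33.715, ∠ ≈ 88.30°
|G| = 20 · 4.3296 / (168.5 · 33.715) ≈ 0.015242

0.0152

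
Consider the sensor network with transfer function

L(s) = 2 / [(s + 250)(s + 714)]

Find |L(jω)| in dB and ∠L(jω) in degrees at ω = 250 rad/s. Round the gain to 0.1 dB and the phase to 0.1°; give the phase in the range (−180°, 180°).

-102.5 dB, -64.3°

At s = jω = j250:
pole (s+250): 250 + j250 → |·| = √(250²+250²) = √125000 ≈ 353.55, ∠ = arctan(250/250) ≈ 45.00°
pole (s+714): 714 + j250 → |·| = √(714²+250²) = √572296 ≈ 756.5, ∠ = arctan(250/714) ≈ 19.30°
|L| = 2 / 2.6746e+05 ≈ 7.4778e-06
Gain = 20 log₁₀(7.4778e-06) ≈ -102.52 dB
∠L = 0.00° − 64.30° = -64.30°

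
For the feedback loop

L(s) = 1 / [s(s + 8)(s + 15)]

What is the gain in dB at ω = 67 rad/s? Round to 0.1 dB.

-109.8 dB

At s = jω = j67:
pole (s+8): 8 + j67 → |·| = √(8²+67²) = √4553 ≈ 67.476, ∠ = arctan(67/8) ≈ 83.19°
pole (s+15): 15 + j67 → |·| = √(15²+67²) = √4714 ≈ 68.659, ∠ = arctan(67/15) ≈ 77.38°
pole at origin: |s| = 67, ∠ = 90.00° (in denominator)
|L| = 1 / 3.104e+05 ≈ 3.2216e-06
Gain = 20 log₁₀(3.2216e-06) ≈ -109.84 dB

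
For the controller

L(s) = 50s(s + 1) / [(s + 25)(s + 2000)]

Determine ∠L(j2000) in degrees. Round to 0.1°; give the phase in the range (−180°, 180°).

At s = jω = j2000:
zero (s+1): 1 + j2000 → |·| = √(1²+2000²) = √4000001 ≈ 2000, ∠ = arctan(2000/1) ≈ 89.97°
zero at origin: s = j2000 → |·| = 2000, ∠ = 90.00°
pole (s+25): 25 + j2000 → |·| = √(25²+2000²) = √4000625 ≈ 2000.2, ∠ = arctan(2000/25) ≈ 89.28°
pole (s+2000): 2000 + j2000 → |·| = √(2000²+2000²) = √8000000 ≈ 2828.4, ∠ = arctan(2000/2000) ≈ 45.00°
∠L = 179.97° − 134.28° = 45.69°

45.7°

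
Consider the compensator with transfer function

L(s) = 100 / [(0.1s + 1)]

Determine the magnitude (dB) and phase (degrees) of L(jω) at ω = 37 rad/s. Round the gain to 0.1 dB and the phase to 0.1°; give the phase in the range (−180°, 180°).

28.3 dB, -74.9°

At ω = 37 rad/s:
pole (1 + j37·0.1) = 1 + j3.7 → |·| ≈ 3.8328, ∠ ≈ 74.88°
|L| = 100 · 1 / (3.8328) ≈ 26.091
Gain = 20 log₁₀(26.091) ≈ 28.33 dB
∠L = (0°) − (74.88°) = -74.88°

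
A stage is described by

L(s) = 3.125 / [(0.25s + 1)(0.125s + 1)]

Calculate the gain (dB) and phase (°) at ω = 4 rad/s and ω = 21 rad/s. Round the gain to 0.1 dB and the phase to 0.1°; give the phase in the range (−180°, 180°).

ω = 4: 5.9 dB, -71.6°; ω = 21: -13.6 dB, -148.4°

At ω = 4 rad/s:
pole (1 + j4·0.25) = 1 + j1 → |·| ≈ 1.4142, ∠ ≈ 45.00°
pole (1 + j4·0.125) = 1 + j0.5 → |·| ≈ 1.118, ∠ ≈ 26.57°
|L| = 3.125 · 1 / (1.4142 · 1.118) ≈ 1.9765
Gain = 20 log₁₀(1.9765) ≈ 5.92 dB
∠L = (0°) − (45.00° + 26.57°) = -71.57°

At ω = 21 rad/s:
pole (1 + j21·0.25) = 1 + j5.25 → |·| ≈ 5.3444, ∠ ≈ 79.22°
pole (1 + j21·0.125) = 1 + j2.625 → |·| ≈ 2.809, ∠ ≈ 69.15°
|L| = 3.125 · 1 / (5.3444 · 2.809) ≈ 0.20816
Gain = 20 log₁₀(0.20816) ≈ -13.63 dB
∠L = (0°) − (79.22° + 69.15°) = -148.37°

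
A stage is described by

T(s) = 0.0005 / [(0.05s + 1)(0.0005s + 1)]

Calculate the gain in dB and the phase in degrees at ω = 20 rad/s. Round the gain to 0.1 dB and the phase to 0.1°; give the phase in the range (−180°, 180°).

At ω = 20 rad/s:
pole (1 + j20·0.05) = 1 + j1 → |·| ≈ 1.4142, ∠ ≈ 45.00°
pole (1 + j20·0.0005) = 1 + j0.01 → |·| ≈ 1, ∠ ≈ 0.57°
|T| = 0.0005 · 1 / (1.4142 · 1) ≈ 0.00035356
Gain = 20 log₁₀(0.00035356) ≈ -69.03 dB
∠T = (0°) − (45.00° + 0.57°) = -45.57°

-69.0 dB, -45.6°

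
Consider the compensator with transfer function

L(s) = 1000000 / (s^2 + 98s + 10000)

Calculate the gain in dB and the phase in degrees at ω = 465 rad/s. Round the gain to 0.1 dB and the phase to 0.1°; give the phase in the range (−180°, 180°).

13.5 dB, -167.5°

At s = jω = j465:
quadratic: (j465)² + 98·j465 + 10000 = -206225 + j45570 → |·| ≈ 2.112e+05, ∠ ≈ 167.54°
|L| = 1000000 / 2.112e+05 ≈ 4.7348
Gain = 20 log₁₀(4.7348) ≈ 13.51 dB
∠L = 0.00° − 167.54° = -167.54°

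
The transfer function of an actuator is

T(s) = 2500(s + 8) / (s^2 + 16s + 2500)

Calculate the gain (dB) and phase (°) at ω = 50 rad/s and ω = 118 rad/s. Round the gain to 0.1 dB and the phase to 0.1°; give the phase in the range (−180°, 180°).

At s = jω = j50:
zero (s+8): 8 + j50 → |·| = √(8²+50²) = √2564 ≈ 50.636, ∠ = arctan(50/8) ≈ 80.91°
quadratic: (j50)² + 16·j50 + 2500 = 0 + j800 → |·| ≈ 800, ∠ ≈ 90.00°
|T| = 2500 · 50.636 / 800 ≈ 158.24
Gain = 20 log₁₀(158.24) ≈ 43.99 dB
∠T = 80.91° − 90.00° = -9.09°

At s = jω = j118:
zero (s+8): 8 + j118 → |·| = √(8²+118²) = √13988 ≈ 118.27, ∠ = arctan(118/8) ≈ 86.12°
quadratic: (j118)² + 16·j118 + 2500 = -11424 + j1888 → |·| ≈ 11579, ∠ ≈ 170.62°
|T| = 2500 · 118.27 / 11579 ≈ 25.535
Gain = 20 log₁₀(25.535) ≈ 28.14 dB
∠T = 86.12° − 170.62° = -84.50°

ω = 50: 44.0 dB, -9.1°; ω = 118: 28.1 dB, -84.5°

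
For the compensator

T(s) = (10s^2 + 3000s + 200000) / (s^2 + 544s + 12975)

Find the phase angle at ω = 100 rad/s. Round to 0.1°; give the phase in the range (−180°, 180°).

-15.3°

Substitute s = j100:
Numerator: 10(j100)^2 + 3000(j100) + 200000 = 100000 + j300000
Denominator: (j100)^2 + 544(j100) + 12975 = 2975 + j54400
|N| = √(100000² + 300000²) ≈ 3.1623e+05, ∠N ≈ 71.57°
|D| = √(2975² + 54400²) ≈ 54481, ∠D ≈ 86.87°
∠T = 71.57° − 86.87° = -15.30°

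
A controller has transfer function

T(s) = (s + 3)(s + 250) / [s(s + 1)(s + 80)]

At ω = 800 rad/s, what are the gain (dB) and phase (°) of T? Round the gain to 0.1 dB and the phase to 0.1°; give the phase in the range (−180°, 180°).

-57.7 dB, -101.8°

At s = jω = j800:
zero (s+3): 3 + j800 → |·| = √(3²+800²) = √640009 ≈ 800.01, ∠ = arctan(800/3) ≈ 89.79°
zero (s+250): 250 + j800 → |·| = √(250²+800²) = √702500 ≈ 838.15, ∠ = arctan(800/250) ≈ 72.65°
pole (s+1): 1 + j800 → |·| = √(1²+800²) = √640001 ≈ 800, ∠ = arctan(800/1) ≈ 89.93°
pole (s+80): 80 + j800 → |·| = √(80²+800²) = √646400 ≈ 803.99, ∠ = arctan(800/80) ≈ 84.29°
pole at origin: |s| = 800, ∠ = 90.00° (in denominator)
|T| = 1 · 6.7053e+05 / 5.1455e+08 ≈ 0.0013031
Gain = 20 log₁₀(0.0013031) ≈ -57.70 dB
∠T = 162.44° − 264.22° = -101.78°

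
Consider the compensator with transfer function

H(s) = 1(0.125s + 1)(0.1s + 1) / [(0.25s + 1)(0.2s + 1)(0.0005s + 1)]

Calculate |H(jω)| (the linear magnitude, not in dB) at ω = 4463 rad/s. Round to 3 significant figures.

0.102

At ω = 4463 rad/s:
zero (1 + j4463·0.125) = 1 + j557.875 → |·| ≈ 557.88, ∠ ≈ 89.90°
zero (1 + j4463·0.1) = 1 + j446.3 → |·| ≈ 446.3, ∠ ≈ 89.87°
pole (1 + j4463·0.25) = 1 + j1115.75 → |·| ≈ 1115.8, ∠ ≈ 89.95°
pole (1 + j4463·0.2) = 1 + j892.6 → |·| ≈ 892.6, ∠ ≈ 89.94°
pole (1 + j4463·0.0005) = 1 + j2.2315 → |·| ≈ 2.4453, ∠ ≈ 65.86°
|H| = 1 · 557.88 · 446.3 / (1115.8 · 892.6 · 2.4453) ≈ 0.10223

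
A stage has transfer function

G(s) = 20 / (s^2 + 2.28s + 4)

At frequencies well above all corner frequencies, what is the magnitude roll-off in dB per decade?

-40 dB/decade

Each pole contributes −20 dB/decade at high frequency; each zero contributes +20 dB/decade.
Net: 0 zero(s) − 2 pole(s) → -40 dB/decade.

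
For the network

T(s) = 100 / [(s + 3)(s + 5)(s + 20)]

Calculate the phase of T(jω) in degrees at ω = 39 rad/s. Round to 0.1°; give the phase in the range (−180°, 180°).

128.9°

At s = jω = j39:
pole (s+3): 3 + j39 → |·| = √(3²+39²) = √1530 ≈ 39.115, ∠ = arctan(39/3) ≈ 85.60°
pole (s+5): 5 + j39 → |·| = √(5²+39²) = √1546 ≈ 39.319, ∠ = arctan(39/5) ≈ 82.69°
pole (s+20): 20 + j39 → |·| = √(20²+39²) = √1921 ≈ 43.829, ∠ = arctan(39/20) ≈ 62.85°
∠T = 0.00° − 231.14° = -231.14° ≡ 128.86° (principal value)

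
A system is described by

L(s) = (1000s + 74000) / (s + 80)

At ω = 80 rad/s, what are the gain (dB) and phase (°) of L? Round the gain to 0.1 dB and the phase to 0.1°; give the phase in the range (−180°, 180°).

Substitute s = j80:
Numerator: 1000(j80) + 74000 = 74000 + j80000
Denominator: (j80) + 80 = 80 + j80
|N| = √(74000² + 80000²) ≈ 1.0898e+05, ∠N ≈ 47.23°
|D| = √(80² + 80²) ≈ 113.14, ∠D ≈ 45.00°
|L| = 1.0898e+05 / 113.14 ≈ 963.23
Gain = 20 log₁₀(963.23) ≈ 59.67 dB
∠L = 47.23° − 45.00° = 2.23°

59.7 dB, 2.2°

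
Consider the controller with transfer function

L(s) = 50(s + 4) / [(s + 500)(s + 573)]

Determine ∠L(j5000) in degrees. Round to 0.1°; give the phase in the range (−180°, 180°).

-77.8°

At s = jω = j5000:
zero (s+4): 4 + j5000 → |·| = √(4²+5000²) = √25000016 ≈ 5000, ∠ = arctan(5000/4) ≈ 89.95°
pole (s+500): 500 + j5000 → |·| = √(500²+5000²) = √25250000 ≈ 5024.9, ∠ = arctan(5000/500) ≈ 84.29°
pole (s+573): 573 + j5000 → |·| = √(573²+5000²) = √25328329 ≈ 5032.7, ∠ = arctan(5000/573) ≈ 83.46°
∠L = 89.95° − 167.75° = -77.80°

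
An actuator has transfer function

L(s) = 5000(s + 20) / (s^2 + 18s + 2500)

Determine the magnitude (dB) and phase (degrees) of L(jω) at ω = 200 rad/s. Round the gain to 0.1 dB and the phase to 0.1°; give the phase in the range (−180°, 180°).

28.5 dB, -90.2°

At s = jω = j200:
zero (s+20): 20 + j200 → |·| = √(20²+200²) = √40400 ≈ 201, ∠ = arctan(200/20) ≈ 84.29°
quadratic: (j200)² + 18·j200 + 2500 = -37500 + j3600 → |·| ≈ 37672, ∠ ≈ 174.52°
|L| = 5000 · 201 / 37672 ≈ 26.678
Gain = 20 log₁₀(26.678) ≈ 28.52 dB
∠L = 84.29° − 174.52° = -90.23°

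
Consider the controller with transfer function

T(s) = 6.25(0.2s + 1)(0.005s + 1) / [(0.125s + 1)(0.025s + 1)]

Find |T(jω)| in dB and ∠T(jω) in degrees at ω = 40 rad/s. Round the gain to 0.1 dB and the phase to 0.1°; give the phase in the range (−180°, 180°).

At ω = 40 rad/s:
zero (1 + j40·0.2) = 1 + j8 → |·| ≈ 8.0623, ∠ ≈ 82.87°
zero (1 + j40·0.005) = 1 + j0.2 → |·| ≈ 1.0198, ∠ ≈ 11.31°
pole (1 + j40·0.125) = 1 + j5 → |·| ≈ 5.099, ∠ ≈ 78.69°
pole (1 + j40·0.025) = 1 + j1 → |·| ≈ 1.4142, ∠ ≈ 45.00°
|T| = 6.25 · 8.0623 · 1.0198 / (5.099 · 1.4142) ≈ 7.1262
Gain = 20 log₁₀(7.1262) ≈ 17.06 dB
∠T = (82.87° + 11.31°) − (78.69° + 45.00°) = -29.51°

17.1 dB, -29.5°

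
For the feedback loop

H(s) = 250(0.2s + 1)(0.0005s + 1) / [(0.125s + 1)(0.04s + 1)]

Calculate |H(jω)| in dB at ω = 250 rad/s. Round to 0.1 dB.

32.1 dB

At ω = 250 rad/s:
zero (1 + j250·0.2) = 1 + j50 → |·| ≈ 50.01, ∠ ≈ 88.85°
zero (1 + j250·0.0005) = 1 + j0.125 → |·| ≈ 1.0078, ∠ ≈ 7.13°
pole (1 + j250·0.125) = 1 + j31.25 → |·| ≈ 31.266, ∠ ≈ 88.17°
pole (1 + j250·0.04) = 1 + j10 → |·| ≈ 10.05, ∠ ≈ 84.29°
|H| = 250 · 50.01 · 1.0078 / (31.266 · 10.05) ≈ 40.099
Gain = 20 log₁₀(40.099) ≈ 32.06 dB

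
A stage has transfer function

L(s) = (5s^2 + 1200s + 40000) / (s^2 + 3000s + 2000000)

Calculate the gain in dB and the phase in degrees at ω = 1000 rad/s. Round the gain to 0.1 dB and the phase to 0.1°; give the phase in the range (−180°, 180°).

Substitute s = j1000:
Numerator: 5(j1000)^2 + 1200(j1000) + 40000 = -4960000 + j1200000
Denominator: (j1000)^2 + 3000(j1000) + 2000000 = 1000000 + j3000000
|N| = √(4960000² + 1200000²) ≈ 5.1031e+06, ∠N ≈ 166.40°
|D| = √(1000000² + 3000000²) ≈ 3.1623e+06, ∠D ≈ 71.57°
|L| = 5.1031e+06 / 3.1623e+06 ≈ 1.6137
Gain = 20 log₁₀(1.6137) ≈ 4.16 dB
∠L = 166.40° − 71.57° = 94.83°

4.2 dB, 94.8°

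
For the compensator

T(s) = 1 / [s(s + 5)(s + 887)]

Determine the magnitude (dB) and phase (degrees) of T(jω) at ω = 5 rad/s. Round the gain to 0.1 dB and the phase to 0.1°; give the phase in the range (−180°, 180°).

-89.9 dB, -135.3°

At s = jω = j5:
pole (s+5): 5 + j5 → |·| = √(5²+5²) = √50 ≈ 7.0711, ∠ = arctan(5/5) ≈ 45.00°
pole (s+887): 887 + j5 → |·| = √(887²+5²) = √786794 ≈ 887.01, ∠ = arctan(5/887) ≈ 0.32°
pole at origin: |s| = 5, ∠ = 90.00° (in denominator)
|T| = 1 / 31361 ≈ 3.1887e-05
Gain = 20 log₁₀(3.1887e-05) ≈ -89.93 dB
∠T = 0.00° − 135.32° = -135.32°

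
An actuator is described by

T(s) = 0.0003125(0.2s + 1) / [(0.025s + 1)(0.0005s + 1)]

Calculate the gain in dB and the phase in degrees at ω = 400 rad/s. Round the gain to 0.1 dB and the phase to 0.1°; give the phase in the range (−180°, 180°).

At ω = 400 rad/s:
zero (1 + j400·0.2) = 1 + j80 → |·| ≈ 80.006, ∠ ≈ 89.28°
pole (1 + j400·0.025) = 1 + j10 → |·| ≈ 10.05, ∠ ≈ 84.29°
pole (1 + j400·0.0005) = 1 + j0.2 → |·| ≈ 1.0198, ∠ ≈ 11.31°
|T| = 0.0003125 · 80.006 / (10.05 · 1.0198) ≈ 0.0024394
Gain = 20 log₁₀(0.0024394) ≈ -52.25 dB
∠T = (89.28°) − (84.29° + 11.31°) = -6.32°

-52.3 dB, -6.3°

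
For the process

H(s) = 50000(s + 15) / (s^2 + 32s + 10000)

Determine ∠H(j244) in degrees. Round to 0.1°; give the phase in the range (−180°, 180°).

At s = jω = j244:
zero (s+15): 15 + j244 → |·| = √(15²+244²) = √59761 ≈ 244.46, ∠ = arctan(244/15) ≈ 86.48°
quadratic: (j244)² + 32·j244 + 10000 = -49536 + j7808 → |·| ≈ 50148, ∠ ≈ 171.04°
∠H = 86.48° − 171.04° = -84.56°

-84.6°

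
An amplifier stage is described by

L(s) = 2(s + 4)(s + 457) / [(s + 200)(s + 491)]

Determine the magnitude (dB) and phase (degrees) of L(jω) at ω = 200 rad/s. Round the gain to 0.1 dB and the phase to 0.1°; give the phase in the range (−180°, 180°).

At s = jω = j200:
zero (s+4): 4 + j200 → |·| = √(4²+200²) = √40016 ≈ 200.04, ∠ = arctan(200/4) ≈ 88.85°
zero (s+457): 457 + j200 → |·| = √(457²+200²) = √248849 ≈ 498.85, ∠ = arctan(200/457) ≈ 23.64°
pole (s+200): 200 + j200 → |·| = √(200²+200²) = √80000 ≈ 282.84, ∠ = arctan(200/200) ≈ 45.00°
pole (s+491): 491 + j200 → |·| = √(491²+200²) = √281081 ≈ 530.17, ∠ = arctan(200/491) ≈ 22.16°
|L| = 2 · 99790 / 1.4995e+05 ≈ 1.331
Gain = 20 log₁₀(1.331) ≈ 2.48 dB
∠L = 112.49° − 67.16° = 45.33°

2.5 dB, 45.3°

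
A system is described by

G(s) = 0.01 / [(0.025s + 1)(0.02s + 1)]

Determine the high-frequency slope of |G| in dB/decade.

Each pole contributes −20 dB/decade at high frequency; each zero contributes +20 dB/decade.
Net: 0 zero(s) − 2 pole(s) → -40 dB/decade.

-40 dB/decade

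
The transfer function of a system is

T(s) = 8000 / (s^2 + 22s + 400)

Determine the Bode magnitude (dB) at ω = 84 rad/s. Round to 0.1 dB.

At s = jω = j84:
quadratic: (j84)² + 22·j84 + 400 = -6656 + j1848 → |·| ≈ 6907.8, ∠ ≈ 164.48°
|T| = 8000 / 6907.8 ≈ 1.1581
Gain = 20 log₁₀(1.1581) ≈ 1.27 dB

1.3 dB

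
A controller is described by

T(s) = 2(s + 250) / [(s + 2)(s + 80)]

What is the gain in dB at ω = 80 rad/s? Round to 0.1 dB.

At s = jω = j80:
zero (s+250): 250 + j80 → |·| = √(250²+80²) = √68900 ≈ 262.49, ∠ = arctan(80/250) ≈ 17.74°
pole (s+2): 2 + j80 → |·| = √(2²+80²) = √6404 ≈ 80.025, ∠ = arctan(80/2) ≈ 88.57°
pole (s+80): 80 + j80 → |·| = √(80²+80²) = √12800 ≈ 113.14, ∠ = arctan(80/80) ≈ 45.00°
|T| = 2 · 262.49 / 9054 ≈ 0.057983
Gain = 20 log₁₀(0.057983) ≈ -24.73 dB

-24.7 dB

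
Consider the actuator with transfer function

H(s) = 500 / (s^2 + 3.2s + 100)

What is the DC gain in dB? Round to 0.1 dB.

14.0 dB

H(0) = 500 / 100 = 5
20 log₁₀(5) ≈ 13.98 dB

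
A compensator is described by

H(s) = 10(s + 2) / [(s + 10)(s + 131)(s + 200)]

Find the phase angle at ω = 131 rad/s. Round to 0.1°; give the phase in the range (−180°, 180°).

-74.7°

At s = jω = j131:
zero (s+2): 2 + j131 → |·| = √(2²+131²) = √17165 ≈ 131.02, ∠ = arctan(131/2) ≈ 89.13°
pole (s+10): 10 + j131 → |·| = √(10²+131²) = √17261 ≈ 131.38, ∠ = arctan(131/10) ≈ 85.63°
pole (s+131): 131 + j131 → |·| = √(131²+131²) = √34322 ≈ 185.26, ∠ = arctan(131/131) ≈ 45.00°
pole (s+200): 200 + j131 → |·| = √(200²+131²) = √57161 ≈ 239.08, ∠ = arctan(131/200) ≈ 33.22°
∠H = 89.13° − 163.85° = -74.72°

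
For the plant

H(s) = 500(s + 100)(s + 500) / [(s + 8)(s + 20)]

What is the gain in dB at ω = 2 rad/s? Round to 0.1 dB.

At s = jω = j2:
zero (s+100): 100 + j2 → |·| = √(100²+2²) = √10004 ≈ 100.02, ∠ = arctan(2/100) ≈ 1.15°
zero (s+500): 500 + j2 → |·| = √(500²+2²) = √250004 ≈ 500, ∠ = arctan(2/500) ≈ 0.23°
pole (s+8): 8 + j2 → |·| = √(8²+2²) = √68 ≈ 8.2462, ∠ = arctan(2/8) ≈ 14.04°
pole (s+20): 20 + j2 → |·| = √(20²+2²) = √404 ≈ 20.1, ∠ = arctan(2/20) ≈ 5.71°
|H| = 500 · 50010 / 165.75 ≈ 1.5086e+05
Gain = 20 log₁₀(1.5086e+05) ≈ 103.57 dB

103.6 dB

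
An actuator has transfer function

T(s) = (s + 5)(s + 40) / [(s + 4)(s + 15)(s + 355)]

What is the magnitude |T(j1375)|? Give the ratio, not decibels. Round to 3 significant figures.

At s = jω = j1375:
zero (s+5): 5 + j1375 → |·| = √(5²+1375²) = √1890650 ≈ 1375, ∠ = arctan(1375/5) ≈ 89.79°
zero (s+40): 40 + j1375 → |·| = √(40²+1375²) = √1892225 ≈ 1375.6, ∠ = arctan(1375/40) ≈ 88.33°
pole (s+4): 4 + j1375 → |·| = √(4²+1375²) = √1890641 ≈ 1375, ∠ = arctan(1375/4) ≈ 89.83°
pole (s+15): 15 + j1375 → |·| = √(15²+1375²) = √1890850 ≈ 1375.1, ∠ = arctan(1375/15) ≈ 89.37°
pole (s+355): 355 + j1375 → |·| = √(355²+1375²) = √2016650 ≈ 1420.1, ∠ = arctan(1375/355) ≈ 75.52°
|T| = 1 · 1.8914e+06 / 2.6851e+09 ≈ 0.00070441

0.000704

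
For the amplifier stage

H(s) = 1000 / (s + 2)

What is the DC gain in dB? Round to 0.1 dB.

H(0) = 1000 / 2 = 500
20 log₁₀(500) ≈ 53.98 dB

54.0 dB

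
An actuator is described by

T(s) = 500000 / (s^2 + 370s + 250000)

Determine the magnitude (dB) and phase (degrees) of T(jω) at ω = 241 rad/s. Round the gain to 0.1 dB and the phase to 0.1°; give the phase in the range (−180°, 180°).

At s = jω = j241:
quadratic: (j241)² + 370·j241 + 250000 = 191919 + j89170 → |·| ≈ 2.1162e+05, ∠ ≈ 24.92°
|T| = 500000 / 2.1162e+05 ≈ 2.3627
Gain = 20 log₁₀(2.3627) ≈ 7.47 dB
∠T = 0.00° − 24.92° = -24.92°

7.5 dB, -24.9°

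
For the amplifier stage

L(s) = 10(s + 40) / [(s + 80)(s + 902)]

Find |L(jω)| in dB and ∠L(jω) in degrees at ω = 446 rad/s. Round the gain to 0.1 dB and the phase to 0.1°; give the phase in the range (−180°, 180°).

-40.2 dB, -21.3°

At s = jω = j446:
zero (s+40): 40 + j446 → |·| = √(40²+446²) = √200516 ≈ 447.79, ∠ = arctan(446/40) ≈ 84.88°
pole (s+80): 80 + j446 → |·| = √(80²+446²) = √205316 ≈ 453.12, ∠ = arctan(446/80) ≈ 79.83°
pole (s+902): 902 + j446 → |·| = √(902²+446²) = √1012520 ≈ 1006.2, ∠ = arctan(446/902) ≈ 26.31°
|L| = 10 · 447.79 / 4.5593e+05 ≈ 0.0098215
Gain = 20 log₁₀(0.0098215) ≈ -40.16 dB
∠L = 84.88° − 106.14° = -21.26°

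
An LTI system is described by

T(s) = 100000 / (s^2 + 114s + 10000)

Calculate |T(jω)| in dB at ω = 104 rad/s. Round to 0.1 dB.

18.5 dB

At s = jω = j104:
quadratic: (j104)² + 114·j104 + 10000 = -816 + j11856 → |·| ≈ 11884, ∠ ≈ 93.94°
|T| = 100000 / 11884 ≈ 8.4147
Gain = 20 log₁₀(8.4147) ≈ 18.50 dB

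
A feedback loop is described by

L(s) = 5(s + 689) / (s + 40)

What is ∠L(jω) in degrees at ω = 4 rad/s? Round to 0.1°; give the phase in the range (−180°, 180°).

-5.4°

At s = jω = j4:
zero (s+689): 689 + j4 → |·| = √(689²+4²) = √474737 ≈ 689.01, ∠ = arctan(4/689) ≈ 0.33°
pole (s+40): 40 + j4 → |·| = √(40²+4²) = √1616 ≈ 40.2, ∠ = arctan(4/40) ≈ 5.71°
∠L = 0.33° − 5.71° = -5.38°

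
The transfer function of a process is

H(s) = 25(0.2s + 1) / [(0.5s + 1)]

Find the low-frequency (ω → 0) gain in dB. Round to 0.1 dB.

28.0 dB

H(0) = 25 · 1 / 1 = 25
20 log₁₀(25) ≈ 27.96 dB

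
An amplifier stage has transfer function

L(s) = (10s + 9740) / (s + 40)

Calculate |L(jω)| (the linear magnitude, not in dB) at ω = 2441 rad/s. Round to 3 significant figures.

Substitute s = j2441:
Numerator: 10(j2441) + 9740 = 9740 + j24410
Denominator: (j2441) + 40 = 40 + j2441
|N| = √(9740² + 24410²) ≈ 26281, ∠N ≈ 68.25°
|D| = √(40² + 2441²) ≈ 2441.3, ∠D ≈ 89.06°
|L| = 26281 / 2441.3 ≈ 10.765

10.8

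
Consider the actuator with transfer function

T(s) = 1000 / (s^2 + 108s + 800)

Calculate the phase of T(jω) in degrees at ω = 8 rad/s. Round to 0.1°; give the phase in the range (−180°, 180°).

-49.6°

Substitute s = j8:
Numerator: 1000 = 1000 + j0
Denominator: (j8)^2 + 108(j8) + 800 = 736 + j864
|N| = √(1000² + 0²) ≈ 1000, ∠N ≈ 0.00°
|D| = √(736² + 864²) ≈ 1135, ∠D ≈ 49.57°
∠T = 0.00° − 49.57° = -49.57°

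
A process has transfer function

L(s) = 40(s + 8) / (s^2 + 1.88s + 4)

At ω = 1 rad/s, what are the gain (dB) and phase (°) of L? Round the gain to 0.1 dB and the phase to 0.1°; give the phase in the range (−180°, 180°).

39.2 dB, -24.9°

At s = jω = j1:
zero (s+8): 8 + j1 → |·| = √(8²+1²) = √65 ≈ 8.0623, ∠ = arctan(1/8) ≈ 7.13°
quadratic: (j1)² + 1.88·j1 + 4 = 3 + j1.88 → |·| ≈ 3.5404, ∠ ≈ 32.07°
|L| = 40 · 8.0623 / 3.5404 ≈ 91.089
Gain = 20 log₁₀(91.089) ≈ 39.19 dB
∠L = 7.13° − 32.07° = -24.94°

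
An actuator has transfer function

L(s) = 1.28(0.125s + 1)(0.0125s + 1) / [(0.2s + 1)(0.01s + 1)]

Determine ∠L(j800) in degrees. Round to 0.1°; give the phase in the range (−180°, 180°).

1.2°

At ω = 800 rad/s:
zero (1 + j800·0.125) = 1 + j100 → |·| ≈ 100, ∠ ≈ 89.43°
zero (1 + j800·0.0125) = 1 + j10 → |·| ≈ 10.05, ∠ ≈ 84.29°
pole (1 + j800·0.2) = 1 + j160 → |·| ≈ 160, ∠ ≈ 89.64°
pole (1 + j800·0.01) = 1 + j8 → |·| ≈ 8.0623, ∠ ≈ 82.87°
∠L = (89.43° + 84.29°) − (89.64° + 82.87°) = 1.21°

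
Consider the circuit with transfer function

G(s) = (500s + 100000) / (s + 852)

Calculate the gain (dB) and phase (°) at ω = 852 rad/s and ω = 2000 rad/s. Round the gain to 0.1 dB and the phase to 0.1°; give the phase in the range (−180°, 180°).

Substitute s = j852:
Numerator: 500(j852) + 100000 = 100000 + j426000
Denominator: (j852) + 852 = 852 + j852
|N| = √(100000² + 426000²) ≈ 4.3758e+05, ∠N ≈ 76.79°
|D| = √(852² + 852²) ≈ 1204.9, ∠D ≈ 45.00°
|G| = 4.3758e+05 / 1204.9 ≈ 363.17
Gain = 20 log₁₀(363.17) ≈ 51.20 dB
∠G = 76.79° − 45.00° = 31.79°

Substitute s = j2000:
Numerator: 500(j2000) + 100000 = 100000 + j1000000
Denominator: (j2000) + 852 = 852 + j2000
|N| = √(100000² + 1000000²) ≈ 1.005e+06, ∠N ≈ 84.29°
|D| = √(852² + 2000²) ≈ 2173.9, ∠D ≈ 66.93°
|G| = 1.005e+06 / 2173.9 ≈ 462.3
Gain = 20 log₁₀(462.3) ≈ 53.30 dB
∠G = 84.29° − 66.93° = 17.36°

ω = 852: 51.2 dB, 31.8°; ω = 2000: 53.3 dB, 17.4°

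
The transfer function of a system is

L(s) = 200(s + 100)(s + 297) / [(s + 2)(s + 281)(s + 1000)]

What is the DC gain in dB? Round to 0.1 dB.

20.5 dB

L(0) = 200·100·297 / (2·281·1000) ≈ 10.569
20 log₁₀(10.569) ≈ 20.48 dB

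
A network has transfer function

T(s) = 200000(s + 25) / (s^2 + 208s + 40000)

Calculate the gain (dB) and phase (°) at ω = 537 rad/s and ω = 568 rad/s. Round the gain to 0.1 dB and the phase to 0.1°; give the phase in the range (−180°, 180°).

ω = 537: 51.9 dB, -68.5°; ω = 568: 51.4 dB, -69.8°

At s = jω = j537:
zero (s+25): 25 + j537 → |·| = √(25²+537²) = √288994 ≈ 537.58, ∠ = arctan(537/25) ≈ 87.33°
quadratic: (j537)² + 208·j537 + 40000 = -248369 + j111696 → |·| ≈ 2.7233e+05, ∠ ≈ 155.79°
|T| = 200000 · 537.58 / 2.7233e+05 ≈ 394.8
Gain = 20 log₁₀(394.8) ≈ 51.93 dB
∠T = 87.33° − 155.79° = -68.46°

At s = jω = j568:
zero (s+25): 25 + j568 → |·| = √(25²+568²) = √323249 ≈ 568.55, ∠ = arctan(568/25) ≈ 87.48°
quadratic: (j568)² + 208·j568 + 40000 = -282624 + j118144 → |·| ≈ 3.0632e+05, ∠ ≈ 157.31°
|T| = 200000 · 568.55 / 3.0632e+05 ≈ 371.21
Gain = 20 log₁₀(371.21) ≈ 51.39 dB
∠T = 87.48° − 157.31° = -69.83°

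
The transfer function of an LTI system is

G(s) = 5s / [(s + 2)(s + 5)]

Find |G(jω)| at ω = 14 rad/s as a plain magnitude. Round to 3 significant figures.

0.333

At s = jω = j14:
zero at origin: s = j14 → |·| = 14, ∠ = 90.00°
pole (s+2): 2 + j14 → |·| = √(2²+14²) = √200 ≈ 14.142, ∠ = arctan(14/2) ≈ 81.87°
pole (s+5): 5 + j14 → |·| = √(5²+14²) = √221 ≈ 14.866, ∠ = arctan(14/5) ≈ 70.35°
|G| = 5 · 14 / 210.23 ≈ 0.33297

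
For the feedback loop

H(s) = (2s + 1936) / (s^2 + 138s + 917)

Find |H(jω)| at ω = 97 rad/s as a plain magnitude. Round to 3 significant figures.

0.123

Substitute s = j97:
Numerator: 2(j97) + 1936 = 1936 + j194
Denominator: (j97)^2 + 138(j97) + 917 = -8492 + j13386
|N| = √(1936² + 194²) ≈ 1945.7, ∠N ≈ 5.72°
|D| = √(8492² + 13386²) ≈ 15852, ∠D ≈ 122.39°
|H| = 1945.7 / 15852 ≈ 0.12274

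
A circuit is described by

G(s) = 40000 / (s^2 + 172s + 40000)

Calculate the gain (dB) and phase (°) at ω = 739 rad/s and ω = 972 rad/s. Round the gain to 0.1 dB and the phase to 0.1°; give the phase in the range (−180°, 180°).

ω = 739: -22.3 dB, -165.9°; ω = 972: -27.2 dB, -169.5°

At s = jω = j739:
quadratic: (j739)² + 172·j739 + 40000 = -506121 + j127108 → |·| ≈ 5.2184e+05, ∠ ≈ 165.90°
|G| = 40000 / 5.2184e+05 ≈ 0.076652
Gain = 20 log₁₀(0.076652) ≈ -22.31 dB
∠G = 0.00° − 165.90° = -165.90°

At s = jω = j972:
quadratic: (j972)² + 172·j972 + 40000 = -904784 + j167184 → |·| ≈ 9.201e+05, ∠ ≈ 169.53°
|G| = 40000 / 9.201e+05 ≈ 0.043474
Gain = 20 log₁₀(0.043474) ≈ -27.24 dB
∠G = 0.00° − 169.53° = -169.53°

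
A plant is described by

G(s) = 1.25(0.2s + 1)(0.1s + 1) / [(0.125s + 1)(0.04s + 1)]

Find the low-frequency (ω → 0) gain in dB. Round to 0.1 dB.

G(0) = 1.25 · 1 / 1 = 1.25
20 log₁₀(1.25) ≈ 1.94 dB

1.9 dB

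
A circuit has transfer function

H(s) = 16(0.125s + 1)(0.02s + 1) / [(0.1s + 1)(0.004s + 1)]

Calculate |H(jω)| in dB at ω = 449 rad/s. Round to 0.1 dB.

At ω = 449 rad/s:
zero (1 + j449·0.125) = 1 + j56.125 → |·| ≈ 56.134, ∠ ≈ 88.98°
zero (1 + j449·0.02) = 1 + j8.98 → |·| ≈ 9.0355, ∠ ≈ 83.65°
pole (1 + j449·0.1) = 1 + j44.9 → |·| ≈ 44.911, ∠ ≈ 88.72°
pole (1 + j449·0.004) = 1 + j1.796 → |·| ≈ 2.0556, ∠ ≈ 60.89°
|H| = 16 · 56.134 · 9.0355 / (44.911 · 2.0556) ≈ 87.904
Gain = 20 log₁₀(87.904) ≈ 38.88 dB

38.9 dB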